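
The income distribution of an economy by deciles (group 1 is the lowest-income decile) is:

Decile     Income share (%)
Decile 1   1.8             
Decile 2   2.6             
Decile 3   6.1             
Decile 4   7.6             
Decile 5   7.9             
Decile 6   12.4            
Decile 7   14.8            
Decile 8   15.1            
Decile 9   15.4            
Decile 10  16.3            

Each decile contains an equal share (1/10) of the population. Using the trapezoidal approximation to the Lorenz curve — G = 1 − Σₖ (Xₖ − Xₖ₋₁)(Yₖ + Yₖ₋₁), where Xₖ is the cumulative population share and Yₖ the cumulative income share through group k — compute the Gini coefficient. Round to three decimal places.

0.291

Cumulative income shares Yₖ: 0.0180, 0.0440, 0.1050, 0.1810, 0.2600, 0.3840, 0.5320, 0.6830, 0.8370, 1.0000
Σ (Xₖ−Xₖ₋₁)(Yₖ+Yₖ₋₁) = (1/10)(0.0180+0.0000) + (1/10)(0.0440+0.0180) + (1/10)(0.1050+0.0440) + (1/10)(0.1810+0.1050) + (1/10)(0.2600+0.1810) + (1/10)(0.3840+0.2600) + (1/10)(0.5320+0.3840) + (1/10)(0.6830+0.5320) + (1/10)(0.8370+0.6830) + (1/10)(1.0000+0.8370)
  = 0.0018 + 0.0062 + 0.0149 + 0.0286 + 0.0441 + 0.0644 + 0.0916 + 0.1215 + 0.1520 + 0.1837 = 0.7088
G = 1 − 0.7088 = 0.2912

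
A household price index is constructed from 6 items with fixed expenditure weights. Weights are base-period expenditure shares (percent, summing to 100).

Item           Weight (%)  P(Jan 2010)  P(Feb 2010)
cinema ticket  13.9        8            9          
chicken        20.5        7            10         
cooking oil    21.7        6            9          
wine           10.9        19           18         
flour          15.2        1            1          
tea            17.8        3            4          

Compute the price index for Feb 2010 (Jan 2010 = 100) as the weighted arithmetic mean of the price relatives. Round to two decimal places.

cinema ticket: 13.9 × (9/8) = 13.9 × 1.125000 = 15.6375
chicken: 20.5 × (10/7) = 20.5 × 1.428571 = 29.2857
cooking oil: 21.7 × (9/6) = 21.7 × 1.500000 = 32.5500
wine: 10.9 × (18/19) = 10.9 × 0.947368 = 10.3263
flour: 15.2 × (1/1) = 15.2 × 1.000000 = 15.2000
tea: 17.8 × (4/3) = 17.8 × 1.333333 = 23.7333
Index = Σ wᵢ·(p₁ᵢ/p₀ᵢ) = 15.6375 + 29.2857 + 32.5500 + 10.3263 + 15.2000 + 23.7333 = 126.7329

126.73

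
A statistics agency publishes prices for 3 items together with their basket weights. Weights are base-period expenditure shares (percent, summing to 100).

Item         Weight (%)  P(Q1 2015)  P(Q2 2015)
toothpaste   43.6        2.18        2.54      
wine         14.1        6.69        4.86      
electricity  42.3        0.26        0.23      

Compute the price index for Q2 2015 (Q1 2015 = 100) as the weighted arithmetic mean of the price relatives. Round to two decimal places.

toothpaste: 43.6 × (2.54/2.18) = 43.6 × 1.165138 = 50.8000
wine: 14.1 × (4.86/6.69) = 14.1 × 0.726457 = 10.2430
electricity: 42.3 × (0.23/0.26) = 42.3 × 0.884615 = 37.4192
Index = Σ wᵢ·(p₁ᵢ/p₀ᵢ) = 50.8000 + 10.2430 + 37.4192 = 98.4623

98.46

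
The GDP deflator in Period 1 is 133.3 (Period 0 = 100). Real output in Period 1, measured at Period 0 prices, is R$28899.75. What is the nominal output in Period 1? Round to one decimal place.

Nominal = Real × (Index/100) = 28899.75 × (133.3/100)
        = 28899.75 × 1.333 = 38523.3668

38523.4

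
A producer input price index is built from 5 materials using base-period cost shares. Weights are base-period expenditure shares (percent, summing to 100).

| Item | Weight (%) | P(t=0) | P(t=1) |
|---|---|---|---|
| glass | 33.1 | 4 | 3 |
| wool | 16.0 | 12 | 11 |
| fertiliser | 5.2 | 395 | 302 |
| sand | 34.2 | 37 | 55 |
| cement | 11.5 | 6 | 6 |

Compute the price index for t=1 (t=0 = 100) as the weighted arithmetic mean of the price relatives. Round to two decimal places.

105.81

glass: 33.1 × (3/4) = 33.1 × 0.750000 = 24.8250
wool: 16.0 × (11/12) = 16.0 × 0.916667 = 14.6667
fertiliser: 5.2 × (302/395) = 5.2 × 0.764557 = 3.9757
sand: 34.2 × (55/37) = 34.2 × 1.486486 = 50.8378
cement: 11.5 × (6/6) = 11.5 × 1.000000 = 11.5000
Index = Σ wᵢ·(p₁ᵢ/p₀ᵢ) = 24.8250 + 14.6667 + 3.9757 + 50.8378 + 11.5000 = 105.8052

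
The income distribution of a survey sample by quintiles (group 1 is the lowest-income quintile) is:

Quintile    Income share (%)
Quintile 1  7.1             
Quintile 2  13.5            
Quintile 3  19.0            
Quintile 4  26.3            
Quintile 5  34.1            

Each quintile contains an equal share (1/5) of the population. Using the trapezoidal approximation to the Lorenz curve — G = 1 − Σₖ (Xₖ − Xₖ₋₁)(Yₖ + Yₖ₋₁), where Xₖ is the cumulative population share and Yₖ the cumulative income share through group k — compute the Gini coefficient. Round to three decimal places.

Cumulative income shares Yₖ: 0.0710, 0.2060, 0.3960, 0.6590, 1.0000
Σ (Xₖ−Xₖ₋₁)(Yₖ+Yₖ₋₁) = (1/5)(0.0710+0.0000) + (1/5)(0.2060+0.0710) + (1/5)(0.3960+0.2060) + (1/5)(0.6590+0.3960) + (1/5)(1.0000+0.6590)
  = 0.0142 + 0.0554 + 0.1204 + 0.2110 + 0.3318 = 0.7328
G = 1 − 0.7328 = 0.2672

0.267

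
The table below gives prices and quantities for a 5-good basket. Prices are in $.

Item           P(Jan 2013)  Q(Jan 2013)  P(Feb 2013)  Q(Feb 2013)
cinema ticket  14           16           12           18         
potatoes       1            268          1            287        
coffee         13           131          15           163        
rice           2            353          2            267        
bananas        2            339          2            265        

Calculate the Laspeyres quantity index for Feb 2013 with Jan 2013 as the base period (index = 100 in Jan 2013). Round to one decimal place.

104.0

Laspeyres quantity index uses base-period prices as weights.
ΣP(Jan 2013)·Q(Feb 2013) = 14×18 + 1×287 + 13×163 + 2×267 + 2×265 = 252 + 287 + 2119 + 534 + 530 = 3722
ΣP(Jan 2013)·Q(Jan 2013) = 14×16 + 1×268 + 13×131 + 2×353 + 2×339 = 224 + 268 + 1703 + 706 + 678 = 3579
Index = 3722 / 3579 × 100 = 103.9955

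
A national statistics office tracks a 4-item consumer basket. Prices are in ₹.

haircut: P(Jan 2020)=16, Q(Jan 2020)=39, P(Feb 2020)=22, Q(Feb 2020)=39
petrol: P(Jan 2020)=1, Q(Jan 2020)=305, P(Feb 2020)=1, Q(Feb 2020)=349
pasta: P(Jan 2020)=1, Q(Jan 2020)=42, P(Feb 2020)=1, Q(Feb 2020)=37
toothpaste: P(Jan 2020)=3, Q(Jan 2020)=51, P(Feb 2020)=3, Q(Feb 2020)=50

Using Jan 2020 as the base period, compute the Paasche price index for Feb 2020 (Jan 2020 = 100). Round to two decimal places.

Paasche price index uses current-period quantities as weights.
ΣP(Feb 2020)·Q(Feb 2020) = 22×39 + 1×349 + 1×37 + 3×50 = 858 + 349 + 37 + 150 = 1394
ΣP(Jan 2020)·Q(Feb 2020) = 16×39 + 1×349 + 1×37 + 3×50 = 624 + 349 + 37 + 150 = 1160
Index = 1394 / 1160 × 100 = 120.1724

120.17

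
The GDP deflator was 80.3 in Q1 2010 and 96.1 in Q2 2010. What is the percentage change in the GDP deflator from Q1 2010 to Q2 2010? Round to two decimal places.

19.68%

Change = (96.1 − 80.3) / 80.3 × 100
       = 15.8 / 80.3 × 100 = 19.6762%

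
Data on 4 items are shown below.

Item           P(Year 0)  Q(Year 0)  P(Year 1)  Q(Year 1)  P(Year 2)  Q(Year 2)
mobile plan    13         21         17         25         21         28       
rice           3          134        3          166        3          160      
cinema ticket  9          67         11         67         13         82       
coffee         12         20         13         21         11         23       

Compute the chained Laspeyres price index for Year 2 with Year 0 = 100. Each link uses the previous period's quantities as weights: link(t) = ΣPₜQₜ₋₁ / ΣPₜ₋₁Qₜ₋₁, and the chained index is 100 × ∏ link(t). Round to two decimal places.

127.17

Link Year 0→Year 1:
ΣP(Year 1)Q(Year 0) = 17×21 + 3×134 + 11×67 + 13×20 = 357 + 402 + 737 + 260 = 1756
ΣP(Year 0)Q(Year 0) = 13×21 + 3×134 + 9×67 + 12×20 = 273 + 402 + 603 + 240 = 1518
link = 1756/1518 = 1.156785
Link Year 1→Year 2:
ΣP(Year 2)Q(Year 1) = 21×25 + 3×166 + 13×67 + 11×21 = 525 + 498 + 871 + 231 = 2125
ΣP(Year 1)Q(Year 1) = 17×25 + 3×166 + 11×67 + 13×21 = 425 + 498 + 737 + 273 = 1933
link = 2125/1933 = 1.099327
Chained index = 100 × 1.156785 × 1.099327 = 127.1686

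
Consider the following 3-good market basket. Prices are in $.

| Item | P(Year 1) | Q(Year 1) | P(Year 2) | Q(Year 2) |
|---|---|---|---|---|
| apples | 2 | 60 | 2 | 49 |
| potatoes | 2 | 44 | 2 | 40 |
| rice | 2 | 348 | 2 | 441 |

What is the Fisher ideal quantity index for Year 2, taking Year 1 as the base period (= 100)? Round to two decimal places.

117.26

Laspeyres component (base-period weights):
ΣP(Year 1)Q(Year 2) = 2×49 + 2×40 + 2×441 = 98 + 80 + 882 = 1060
ΣP(Year 1)Q(Year 1) = 2×60 + 2×44 + 2×348 = 120 + 88 + 696 = 904
L = 1060 / 904 × 100 = 117.2566
Paasche component (current-period weights):
ΣP(Year 2)Q(Year 2) = 2×49 + 2×40 + 2×441 = 98 + 80 + 882 = 1060
ΣP(Year 2)Q(Year 1) = 2×60 + 2×44 + 2×348 = 120 + 88 + 696 = 904
P = 1060 / 904 × 100 = 117.2566
Fisher = √(L × P) = √(117.2566 × 117.2566) = 117.2566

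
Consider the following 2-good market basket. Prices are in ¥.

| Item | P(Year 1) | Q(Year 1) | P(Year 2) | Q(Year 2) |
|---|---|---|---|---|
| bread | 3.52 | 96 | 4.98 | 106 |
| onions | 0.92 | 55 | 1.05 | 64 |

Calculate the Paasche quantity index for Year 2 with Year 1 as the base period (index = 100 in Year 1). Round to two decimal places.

111.06

Paasche quantity index uses current-period prices as weights.
ΣP(Year 2)·Q(Year 2) = 4.98×106 + 1.05×64 = 527.88 + 67.2 = 595.08
ΣP(Year 2)·Q(Year 1) = 4.98×96 + 1.05×55 = 478.08 + 57.75 = 535.83
Index = 595.08 / 535.83 × 100 = 111.0576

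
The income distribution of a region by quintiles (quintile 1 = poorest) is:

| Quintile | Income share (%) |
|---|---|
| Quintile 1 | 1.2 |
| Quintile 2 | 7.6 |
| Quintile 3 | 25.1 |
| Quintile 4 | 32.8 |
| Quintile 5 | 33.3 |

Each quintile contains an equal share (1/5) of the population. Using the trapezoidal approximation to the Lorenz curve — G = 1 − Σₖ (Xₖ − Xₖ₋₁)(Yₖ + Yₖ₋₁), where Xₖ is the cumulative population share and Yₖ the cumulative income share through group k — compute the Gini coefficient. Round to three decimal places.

0.358

Cumulative income shares Yₖ: 0.0120, 0.0880, 0.3390, 0.6670, 1.0000
Σ (Xₖ−Xₖ₋₁)(Yₖ+Yₖ₋₁) = (1/5)(0.0120+0.0000) + (1/5)(0.0880+0.0120) + (1/5)(0.3390+0.0880) + (1/5)(0.6670+0.3390) + (1/5)(1.0000+0.6670)
  = 0.0024 + 0.0200 + 0.0854 + 0.2012 + 0.3334 = 0.6424
G = 1 − 0.6424 = 0.3576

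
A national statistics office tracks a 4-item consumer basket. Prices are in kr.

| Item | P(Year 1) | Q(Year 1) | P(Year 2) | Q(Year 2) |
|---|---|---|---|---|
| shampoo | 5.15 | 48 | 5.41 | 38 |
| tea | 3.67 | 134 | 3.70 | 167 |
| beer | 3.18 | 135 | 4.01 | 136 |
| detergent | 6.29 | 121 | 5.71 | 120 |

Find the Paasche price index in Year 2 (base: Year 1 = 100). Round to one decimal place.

102.9

Paasche price index uses current-period quantities as weights.
ΣP(Year 2)·Q(Year 2) = 5.41×38 + 3.70×167 + 4.01×136 + 5.71×120 = 205.58 + 617.9 + 545.36 + 685.2 = 2054.04
ΣP(Year 1)·Q(Year 2) = 5.15×38 + 3.67×167 + 3.18×136 + 6.29×120 = 195.7 + 612.89 + 432.48 + 754.8 = 1995.87
Index = 2054.04 / 1995.87 × 100 = 102.9145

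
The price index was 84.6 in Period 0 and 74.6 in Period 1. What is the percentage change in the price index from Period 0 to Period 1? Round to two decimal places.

-11.82%

Change = (74.6 − 84.6) / 84.6 × 100
       = -10.0 / 84.6 × 100 = -11.8203%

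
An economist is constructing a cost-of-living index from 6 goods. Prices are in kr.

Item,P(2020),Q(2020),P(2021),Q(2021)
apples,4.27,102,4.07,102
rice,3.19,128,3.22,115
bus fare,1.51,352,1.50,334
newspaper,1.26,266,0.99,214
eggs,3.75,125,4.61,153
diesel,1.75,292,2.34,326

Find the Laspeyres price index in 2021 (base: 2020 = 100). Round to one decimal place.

107.0

Laspeyres price index uses base-period quantities as weights.
ΣP(2021)·Q(2020) = 4.07×102 + 3.22×128 + 1.50×352 + 0.99×266 + 4.61×125 + 2.34×292 = 415.14 + 412.16 + 528 + 263.34 + 576.25 + 683.28 = 2878.17
ΣP(2020)·Q(2020) = 4.27×102 + 3.19×128 + 1.51×352 + 1.26×266 + 3.75×125 + 1.75×292 = 435.54 + 408.32 + 531.52 + 335.16 + 468.75 + 511 = 2690.29
Index = 2878.17 / 2690.29 × 100 = 106.9836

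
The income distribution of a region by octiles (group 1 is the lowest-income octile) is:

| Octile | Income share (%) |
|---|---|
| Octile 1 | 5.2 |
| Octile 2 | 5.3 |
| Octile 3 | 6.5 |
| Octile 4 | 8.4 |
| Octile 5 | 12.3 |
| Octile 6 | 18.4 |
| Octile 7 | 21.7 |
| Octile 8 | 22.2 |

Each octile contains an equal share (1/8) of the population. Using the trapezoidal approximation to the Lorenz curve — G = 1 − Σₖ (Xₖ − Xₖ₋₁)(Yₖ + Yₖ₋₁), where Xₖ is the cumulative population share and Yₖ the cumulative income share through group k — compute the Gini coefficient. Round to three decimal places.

0.301

Cumulative income shares Yₖ: 0.0520, 0.1050, 0.1700, 0.2540, 0.3770, 0.5610, 0.7780, 1.0000
Σ (Xₖ−Xₖ₋₁)(Yₖ+Yₖ₋₁) = (1/8)(0.0520+0.0000) + (1/8)(0.1050+0.0520) + (1/8)(0.1700+0.1050) + (1/8)(0.2540+0.1700) + (1/8)(0.3770+0.2540) + (1/8)(0.5610+0.3770) + (1/8)(0.7780+0.5610) + (1/8)(1.0000+0.7780)
  = 0.0065 + 0.0196 + 0.0344 + 0.0530 + 0.0789 + 0.1172 + 0.1674 + 0.2222 = 0.6992
G = 1 − 0.6992 = 0.3008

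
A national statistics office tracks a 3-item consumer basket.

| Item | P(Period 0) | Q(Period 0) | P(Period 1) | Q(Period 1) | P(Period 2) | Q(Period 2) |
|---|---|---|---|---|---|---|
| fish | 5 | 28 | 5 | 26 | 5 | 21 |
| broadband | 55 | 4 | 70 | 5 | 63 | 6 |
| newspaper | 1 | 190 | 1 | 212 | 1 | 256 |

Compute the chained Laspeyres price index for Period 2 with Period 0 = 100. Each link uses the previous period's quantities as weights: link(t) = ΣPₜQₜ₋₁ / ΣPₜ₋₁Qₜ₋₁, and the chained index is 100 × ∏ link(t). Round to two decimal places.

Link Period 0→Period 1:
ΣP(Period 1)Q(Period 0) = 5×28 + 70×4 + 1×190 = 140 + 280 + 190 = 610
ΣP(Period 0)Q(Period 0) = 5×28 + 55×4 + 1×190 = 140 + 220 + 190 = 550
link = 610/550 = 1.109091
Link Period 1→Period 2:
ΣP(Period 2)Q(Period 1) = 5×26 + 63×5 + 1×212 = 130 + 315 + 212 = 657
ΣP(Period 1)Q(Period 1) = 5×26 + 70×5 + 1×212 = 130 + 350 + 212 = 692
link = 657/692 = 0.949422
Chained index = 100 × 1.109091 × 0.949422 = 105.2995

105.30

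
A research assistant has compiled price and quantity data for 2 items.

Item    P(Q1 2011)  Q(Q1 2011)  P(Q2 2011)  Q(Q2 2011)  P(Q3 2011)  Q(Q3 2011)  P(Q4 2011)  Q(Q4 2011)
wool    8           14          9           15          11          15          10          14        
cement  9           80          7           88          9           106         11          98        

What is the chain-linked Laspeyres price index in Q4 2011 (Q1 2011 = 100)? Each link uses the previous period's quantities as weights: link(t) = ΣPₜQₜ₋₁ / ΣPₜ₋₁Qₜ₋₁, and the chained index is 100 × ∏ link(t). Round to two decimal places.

123.57

Link Q1 2011→Q2 2011:
ΣP(Q2 2011)Q(Q1 2011) = 9×14 + 7×80 = 126 + 560 = 686
ΣP(Q1 2011)Q(Q1 2011) = 8×14 + 9×80 = 112 + 720 = 832
link = 686/832 = 0.824519
Link Q2 2011→Q3 2011:
ΣP(Q3 2011)Q(Q2 2011) = 11×15 + 9×88 = 165 + 792 = 957
ΣP(Q2 2011)Q(Q2 2011) = 9×15 + 7×88 = 135 + 616 = 751
link = 957/751 = 1.274301
Link Q3 2011→Q4 2011:
ΣP(Q4 2011)Q(Q3 2011) = 10×15 + 11×106 = 150 + 1166 = 1316
ΣP(Q3 2011)Q(Q3 2011) = 11×15 + 9×106 = 165 + 954 = 1119
link = 1316/1119 = 1.176050
Chained index = 100 × 0.824519 × 1.274301 × 1.176050 = 123.5659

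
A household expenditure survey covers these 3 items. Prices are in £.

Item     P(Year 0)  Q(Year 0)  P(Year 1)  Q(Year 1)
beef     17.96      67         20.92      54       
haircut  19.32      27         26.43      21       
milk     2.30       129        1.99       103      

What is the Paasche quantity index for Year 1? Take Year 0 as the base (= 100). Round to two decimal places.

79.67

Paasche quantity index uses current-period prices as weights.
ΣP(Year 1)·Q(Year 1) = 20.92×54 + 26.43×21 + 1.99×103 = 1129.68 + 555.03 + 204.97 = 1889.68
ΣP(Year 1)·Q(Year 0) = 20.92×67 + 26.43×27 + 1.99×129 = 1401.64 + 713.61 + 256.71 = 2371.96
Index = 1889.68 / 2371.96 × 100 = 79.6674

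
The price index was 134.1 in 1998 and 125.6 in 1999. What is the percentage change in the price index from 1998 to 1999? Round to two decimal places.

-6.34%

Change = (125.6 − 134.1) / 134.1 × 100
       = -8.5 / 134.1 × 100 = -6.3386%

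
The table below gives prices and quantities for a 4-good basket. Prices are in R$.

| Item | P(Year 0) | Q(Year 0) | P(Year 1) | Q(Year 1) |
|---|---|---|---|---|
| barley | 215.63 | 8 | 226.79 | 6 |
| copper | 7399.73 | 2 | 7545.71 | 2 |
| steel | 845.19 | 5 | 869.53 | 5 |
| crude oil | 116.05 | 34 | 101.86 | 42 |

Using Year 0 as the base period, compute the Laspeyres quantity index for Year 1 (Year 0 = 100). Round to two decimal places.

Laspeyres quantity index uses base-period prices as weights.
ΣP(Year 0)·Q(Year 1) = 215.63×6 + 7399.73×2 + 845.19×5 + 116.05×42 = 1293.78 + 14799.46 + 4225.95 + 4874.1 = 25193.29
ΣP(Year 0)·Q(Year 0) = 215.63×8 + 7399.73×2 + 845.19×5 + 116.05×34 = 1725.04 + 14799.46 + 4225.95 + 3945.7 = 24696.15
Index = 25193.29 / 24696.15 × 100 = 102.0130

102.01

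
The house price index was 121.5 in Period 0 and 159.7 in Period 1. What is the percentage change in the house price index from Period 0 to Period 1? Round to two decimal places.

31.44%

Change = (159.7 − 121.5) / 121.5 × 100
       = 38.2 / 121.5 × 100 = 31.4403%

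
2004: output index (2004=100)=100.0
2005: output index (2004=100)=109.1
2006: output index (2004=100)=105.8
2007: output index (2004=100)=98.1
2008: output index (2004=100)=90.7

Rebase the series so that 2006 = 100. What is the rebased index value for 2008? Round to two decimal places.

Rebased(2008) = 90.7 / 105.8 × 100 = 85.7278

85.73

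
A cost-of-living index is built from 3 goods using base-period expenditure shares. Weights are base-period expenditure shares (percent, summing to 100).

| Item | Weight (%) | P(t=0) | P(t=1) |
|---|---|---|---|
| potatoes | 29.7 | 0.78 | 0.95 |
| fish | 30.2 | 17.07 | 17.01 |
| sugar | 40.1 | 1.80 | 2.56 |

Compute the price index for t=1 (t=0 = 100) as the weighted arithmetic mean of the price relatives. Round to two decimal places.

potatoes: 29.7 × (0.95/0.78) = 29.7 × 1.217949 = 36.1731
fish: 30.2 × (17.01/17.07) = 30.2 × 0.996485 = 30.0938
sugar: 40.1 × (2.56/1.80) = 40.1 × 1.422222 = 57.0311
Index = Σ wᵢ·(p₁ᵢ/p₀ᵢ) = 36.1731 + 30.0938 + 57.0311 = 123.2980

123.30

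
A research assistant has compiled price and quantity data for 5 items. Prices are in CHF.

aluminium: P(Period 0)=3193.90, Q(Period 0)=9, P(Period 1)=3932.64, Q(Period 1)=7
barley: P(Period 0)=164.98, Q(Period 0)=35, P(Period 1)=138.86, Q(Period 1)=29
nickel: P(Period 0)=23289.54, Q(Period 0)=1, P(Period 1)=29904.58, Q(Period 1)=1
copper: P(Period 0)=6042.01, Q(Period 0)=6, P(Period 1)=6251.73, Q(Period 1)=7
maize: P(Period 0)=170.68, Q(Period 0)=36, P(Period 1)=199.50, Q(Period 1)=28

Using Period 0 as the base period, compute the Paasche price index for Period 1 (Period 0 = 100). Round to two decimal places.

Paasche price index uses current-period quantities as weights.
ΣP(Period 1)·Q(Period 1) = 3932.64×7 + 138.86×29 + 29904.58×1 + 6251.73×7 + 199.50×28 = 27528.48 + 4026.94 + 29904.58 + 43762.11 + 5586 = 110808.11
ΣP(Period 0)·Q(Period 1) = 3193.90×7 + 164.98×29 + 23289.54×1 + 6042.01×7 + 170.68×28 = 22357.3 + 4784.42 + 23289.54 + 42294.07 + 4779.04 = 97504.37
Index = 110808.11 / 97504.37 × 100 = 113.6442

113.64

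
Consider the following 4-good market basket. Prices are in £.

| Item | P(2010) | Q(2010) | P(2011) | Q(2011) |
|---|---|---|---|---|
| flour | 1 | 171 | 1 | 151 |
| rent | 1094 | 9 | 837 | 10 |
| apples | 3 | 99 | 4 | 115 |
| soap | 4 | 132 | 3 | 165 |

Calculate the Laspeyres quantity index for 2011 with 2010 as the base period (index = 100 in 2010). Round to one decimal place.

Laspeyres quantity index uses base-period prices as weights.
ΣP(2010)·Q(2011) = 1×151 + 1094×10 + 3×115 + 4×165 = 151 + 10940 + 345 + 660 = 12096
ΣP(2010)·Q(2010) = 1×171 + 1094×9 + 3×99 + 4×132 = 171 + 9846 + 297 + 528 = 10842
Index = 12096 / 10842 × 100 = 111.5661

111.6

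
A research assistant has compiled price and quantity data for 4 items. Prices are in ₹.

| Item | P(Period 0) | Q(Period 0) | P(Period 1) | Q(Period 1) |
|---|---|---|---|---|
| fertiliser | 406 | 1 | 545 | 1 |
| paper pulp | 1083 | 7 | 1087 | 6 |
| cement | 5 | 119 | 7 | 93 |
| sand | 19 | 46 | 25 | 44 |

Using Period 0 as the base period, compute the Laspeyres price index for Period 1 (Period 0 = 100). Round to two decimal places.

Laspeyres price index uses base-period quantities as weights.
ΣP(Period 1)·Q(Period 0) = 545×1 + 1087×7 + 7×119 + 25×46 = 545 + 7609 + 833 + 1150 = 10137
ΣP(Period 0)·Q(Period 0) = 406×1 + 1083×7 + 5×119 + 19×46 = 406 + 7581 + 595 + 874 = 9456
Index = 10137 / 9456 × 100 = 107.2018

107.20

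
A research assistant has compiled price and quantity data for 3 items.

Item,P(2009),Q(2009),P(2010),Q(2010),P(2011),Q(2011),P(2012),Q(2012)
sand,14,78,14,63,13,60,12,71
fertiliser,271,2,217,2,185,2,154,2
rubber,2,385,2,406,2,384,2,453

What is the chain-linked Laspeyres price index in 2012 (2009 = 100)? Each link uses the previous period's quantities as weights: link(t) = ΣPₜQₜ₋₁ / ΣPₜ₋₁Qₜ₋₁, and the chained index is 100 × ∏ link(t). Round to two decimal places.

84.10

Link 2009→2010:
ΣP(2010)Q(2009) = 14×78 + 217×2 + 2×385 = 1092 + 434 + 770 = 2296
ΣP(2009)Q(2009) = 14×78 + 271×2 + 2×385 = 1092 + 542 + 770 = 2404
link = 2296/2404 = 0.955075
Link 2010→2011:
ΣP(2011)Q(2010) = 13×63 + 185×2 + 2×406 = 819 + 370 + 812 = 2001
ΣP(2010)Q(2010) = 14×63 + 217×2 + 2×406 = 882 + 434 + 812 = 2128
link = 2001/2128 = 0.940320
Link 2011→2012:
ΣP(2012)Q(2011) = 12×60 + 154×2 + 2×384 = 720 + 308 + 768 = 1796
ΣP(2011)Q(2011) = 13×60 + 185×2 + 2×384 = 780 + 370 + 768 = 1918
link = 1796/1918 = 0.936392
Chained index = 100 × 0.955075 × 0.940320 × 0.936392 = 84.0951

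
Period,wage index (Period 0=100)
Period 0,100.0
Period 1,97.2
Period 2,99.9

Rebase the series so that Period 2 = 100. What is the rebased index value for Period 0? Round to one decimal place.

100.1

Rebased(Period 0) = 100.0 / 99.9 × 100 = 100.1001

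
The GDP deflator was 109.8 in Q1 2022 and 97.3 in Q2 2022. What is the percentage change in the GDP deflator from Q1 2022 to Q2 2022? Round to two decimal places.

Change = (97.3 − 109.8) / 109.8 × 100
       = -12.5 / 109.8 × 100 = -11.3843%

-11.38%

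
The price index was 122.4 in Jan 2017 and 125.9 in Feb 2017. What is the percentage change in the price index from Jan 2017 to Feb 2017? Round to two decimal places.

Change = (125.9 − 122.4) / 122.4 × 100
       = 3.5 / 122.4 × 100 = 2.8595%

2.86%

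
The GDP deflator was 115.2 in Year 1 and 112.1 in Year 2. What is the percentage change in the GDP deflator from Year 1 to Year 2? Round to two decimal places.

-2.69%

Change = (112.1 − 115.2) / 115.2 × 100
       = -3.1 / 115.2 × 100 = -2.6910%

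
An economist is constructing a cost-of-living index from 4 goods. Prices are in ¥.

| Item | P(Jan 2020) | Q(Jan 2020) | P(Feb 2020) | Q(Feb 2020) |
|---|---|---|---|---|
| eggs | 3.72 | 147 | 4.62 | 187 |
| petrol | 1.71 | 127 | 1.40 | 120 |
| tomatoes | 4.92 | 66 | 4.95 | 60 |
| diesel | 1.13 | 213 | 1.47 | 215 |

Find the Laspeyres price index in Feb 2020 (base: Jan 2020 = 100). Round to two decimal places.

Laspeyres price index uses base-period quantities as weights.
ΣP(Feb 2020)·Q(Jan 2020) = 4.62×147 + 1.40×127 + 4.95×66 + 1.47×213 = 679.14 + 177.8 + 326.7 + 313.11 = 1496.75
ΣP(Jan 2020)·Q(Jan 2020) = 3.72×147 + 1.71×127 + 4.92×66 + 1.13×213 = 546.84 + 217.17 + 324.72 + 240.69 = 1329.42
Index = 1496.75 / 1329.42 × 100 = 112.5867

112.59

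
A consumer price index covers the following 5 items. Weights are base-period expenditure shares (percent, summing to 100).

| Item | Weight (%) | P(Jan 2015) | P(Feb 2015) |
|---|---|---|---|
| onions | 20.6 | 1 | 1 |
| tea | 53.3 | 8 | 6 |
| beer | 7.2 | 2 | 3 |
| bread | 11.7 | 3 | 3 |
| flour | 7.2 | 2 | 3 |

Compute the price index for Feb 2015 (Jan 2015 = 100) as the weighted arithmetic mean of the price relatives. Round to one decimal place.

onions: 20.6 × (1/1) = 20.6 × 1.000000 = 20.6000
tea: 53.3 × (6/8) = 53.3 × 0.750000 = 39.9750
beer: 7.2 × (3/2) = 7.2 × 1.500000 = 10.8000
bread: 11.7 × (3/3) = 11.7 × 1.000000 = 11.7000
flour: 7.2 × (3/2) = 7.2 × 1.500000 = 10.8000
Index = Σ wᵢ·(p₁ᵢ/p₀ᵢ) = 20.6000 + 39.9750 + 10.8000 + 11.7000 + 10.8000 = 93.8750

93.9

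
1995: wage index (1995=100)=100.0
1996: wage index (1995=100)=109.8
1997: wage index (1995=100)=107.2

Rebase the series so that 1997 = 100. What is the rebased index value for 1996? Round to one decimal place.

102.4

Rebased(1996) = 109.8 / 107.2 × 100 = 102.4254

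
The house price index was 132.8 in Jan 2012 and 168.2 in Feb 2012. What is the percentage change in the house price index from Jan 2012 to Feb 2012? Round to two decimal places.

Change = (168.2 − 132.8) / 132.8 × 100
       = 35.4 / 132.8 × 100 = 26.6566%

26.66%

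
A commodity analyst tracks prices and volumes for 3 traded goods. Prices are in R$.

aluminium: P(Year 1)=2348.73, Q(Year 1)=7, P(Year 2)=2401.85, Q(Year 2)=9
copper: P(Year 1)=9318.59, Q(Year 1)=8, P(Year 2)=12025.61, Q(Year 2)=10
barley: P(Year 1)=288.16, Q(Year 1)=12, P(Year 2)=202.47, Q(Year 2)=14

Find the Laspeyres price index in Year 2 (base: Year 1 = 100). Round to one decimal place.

Laspeyres price index uses base-period quantities as weights.
ΣP(Year 2)·Q(Year 1) = 2401.85×7 + 12025.61×8 + 202.47×12 = 16812.95 + 96204.88 + 2429.64 = 115447.47
ΣP(Year 1)·Q(Year 1) = 2348.73×7 + 9318.59×8 + 288.16×12 = 16441.11 + 74548.72 + 3457.92 = 94447.75
Index = 115447.47 / 94447.75 × 100 = 122.2342

122.2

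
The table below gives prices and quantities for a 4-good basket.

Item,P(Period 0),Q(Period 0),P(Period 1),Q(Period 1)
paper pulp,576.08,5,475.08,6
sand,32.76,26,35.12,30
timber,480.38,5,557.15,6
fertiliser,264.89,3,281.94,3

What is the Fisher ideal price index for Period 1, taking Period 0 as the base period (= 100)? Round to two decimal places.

Laspeyres component (base-period weights):
ΣP(Period 1)Q(Period 0) = 475.08×5 + 35.12×26 + 557.15×5 + 281.94×3 = 2375.4 + 913.12 + 2785.75 + 845.82 = 6920.09
ΣP(Period 0)Q(Period 0) = 576.08×5 + 32.76×26 + 480.38×5 + 264.89×3 = 2880.4 + 851.76 + 2401.9 + 794.67 = 6928.73
L = 6920.09 / 6928.73 × 100 = 99.8753
Paasche component (current-period weights):
ΣP(Period 1)Q(Period 1) = 475.08×6 + 35.12×30 + 557.15×6 + 281.94×3 = 2850.48 + 1053.6 + 3342.9 + 845.82 = 8092.8
ΣP(Period 0)Q(Period 1) = 576.08×6 + 32.76×30 + 480.38×6 + 264.89×3 = 3456.48 + 982.8 + 2882.28 + 794.67 = 8116.23
P = 8092.8 / 8116.23 × 100 = 99.7113
Fisher = √(L × P) = √(99.8753 × 99.7113) = 99.7933

99.79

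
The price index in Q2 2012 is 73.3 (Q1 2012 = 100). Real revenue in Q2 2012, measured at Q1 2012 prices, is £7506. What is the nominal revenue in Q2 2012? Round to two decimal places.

5501.90

Nominal = Real × (Index/100) = 7506 × (73.3/100)
        = 7506 × 0.733 = 5501.8980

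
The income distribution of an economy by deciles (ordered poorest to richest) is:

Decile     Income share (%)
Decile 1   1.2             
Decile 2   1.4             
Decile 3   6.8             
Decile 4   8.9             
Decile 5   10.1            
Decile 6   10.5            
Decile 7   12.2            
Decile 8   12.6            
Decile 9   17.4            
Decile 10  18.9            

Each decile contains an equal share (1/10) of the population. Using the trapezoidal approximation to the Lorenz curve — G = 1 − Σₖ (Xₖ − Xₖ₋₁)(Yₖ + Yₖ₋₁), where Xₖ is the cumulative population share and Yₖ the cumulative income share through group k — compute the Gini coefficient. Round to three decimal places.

0.311

Cumulative income shares Yₖ: 0.0120, 0.0260, 0.0940, 0.1830, 0.2840, 0.3890, 0.5110, 0.6370, 0.8110, 1.0000
Σ (Xₖ−Xₖ₋₁)(Yₖ+Yₖ₋₁) = (1/10)(0.0120+0.0000) + (1/10)(0.0260+0.0120) + (1/10)(0.0940+0.0260) + (1/10)(0.1830+0.0940) + (1/10)(0.2840+0.1830) + (1/10)(0.3890+0.2840) + (1/10)(0.5110+0.3890) + (1/10)(0.6370+0.5110) + (1/10)(0.8110+0.6370) + (1/10)(1.0000+0.8110)
  = 0.0012 + 0.0038 + 0.0120 + 0.0277 + 0.0467 + 0.0673 + 0.0900 + 0.1148 + 0.1448 + 0.1811 = 0.6894
G = 1 − 0.6894 = 0.3106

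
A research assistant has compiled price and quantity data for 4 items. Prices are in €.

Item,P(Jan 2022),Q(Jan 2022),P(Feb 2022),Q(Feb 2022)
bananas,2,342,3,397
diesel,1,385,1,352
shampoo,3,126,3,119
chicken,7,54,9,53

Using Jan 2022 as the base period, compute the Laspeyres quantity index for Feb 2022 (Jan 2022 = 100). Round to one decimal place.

Laspeyres quantity index uses base-period prices as weights.
ΣP(Jan 2022)·Q(Feb 2022) = 2×397 + 1×352 + 3×119 + 7×53 = 794 + 352 + 357 + 371 = 1874
ΣP(Jan 2022)·Q(Jan 2022) = 2×342 + 1×385 + 3×126 + 7×54 = 684 + 385 + 378 + 378 = 1825
Index = 1874 / 1825 × 100 = 102.6849

102.7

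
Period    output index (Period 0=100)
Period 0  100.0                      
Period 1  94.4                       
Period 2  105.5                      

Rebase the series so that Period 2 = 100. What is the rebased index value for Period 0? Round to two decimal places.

94.79

Rebased(Period 0) = 100.0 / 105.5 × 100 = 94.7867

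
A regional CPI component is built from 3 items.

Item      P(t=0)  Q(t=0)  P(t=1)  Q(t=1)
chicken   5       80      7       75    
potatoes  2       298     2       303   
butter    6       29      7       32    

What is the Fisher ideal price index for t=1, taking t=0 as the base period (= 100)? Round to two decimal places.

Laspeyres component (base-period weights):
ΣP(t=1)Q(t=0) = 7×80 + 2×298 + 7×29 = 560 + 596 + 203 = 1359
ΣP(t=0)Q(t=0) = 5×80 + 2×298 + 6×29 = 400 + 596 + 174 = 1170
L = 1359 / 1170 × 100 = 116.1538
Paasche component (current-period weights):
ΣP(t=1)Q(t=1) = 7×75 + 2×303 + 7×32 = 525 + 606 + 224 = 1355
ΣP(t=0)Q(t=1) = 5×75 + 2×303 + 6×32 = 375 + 606 + 192 = 1173
P = 1355 / 1173 × 100 = 115.5158
Fisher = √(L × P) = √(116.1538 × 115.5158) = 115.8344

115.83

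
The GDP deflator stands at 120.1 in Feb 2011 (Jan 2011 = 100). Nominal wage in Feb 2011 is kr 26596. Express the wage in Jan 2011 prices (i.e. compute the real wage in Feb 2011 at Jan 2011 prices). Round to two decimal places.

Real = Nominal ÷ (Index/100) = 26596 ÷ (120.1/100)
     = 26596 ÷ 1.201 = 22144.8793

22144.88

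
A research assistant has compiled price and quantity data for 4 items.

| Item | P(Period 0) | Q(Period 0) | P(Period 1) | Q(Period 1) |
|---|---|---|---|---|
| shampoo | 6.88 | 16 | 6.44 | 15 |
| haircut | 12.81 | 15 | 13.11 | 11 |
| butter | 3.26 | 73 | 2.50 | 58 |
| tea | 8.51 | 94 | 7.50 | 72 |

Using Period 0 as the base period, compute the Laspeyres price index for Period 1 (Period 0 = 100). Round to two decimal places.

88.59

Laspeyres price index uses base-period quantities as weights.
ΣP(Period 1)·Q(Period 0) = 6.44×16 + 13.11×15 + 2.50×73 + 7.50×94 = 103.04 + 196.65 + 182.5 + 705 = 1187.19
ΣP(Period 0)·Q(Period 0) = 6.88×16 + 12.81×15 + 3.26×73 + 8.51×94 = 110.08 + 192.15 + 237.98 + 799.94 = 1340.15
Index = 1187.19 / 1340.15 × 100 = 88.5864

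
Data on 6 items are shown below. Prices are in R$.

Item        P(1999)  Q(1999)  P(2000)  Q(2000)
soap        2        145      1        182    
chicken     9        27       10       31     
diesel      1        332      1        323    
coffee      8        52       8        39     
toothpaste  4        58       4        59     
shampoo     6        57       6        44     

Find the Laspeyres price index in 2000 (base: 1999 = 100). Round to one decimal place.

93.6

Laspeyres price index uses base-period quantities as weights.
ΣP(2000)·Q(1999) = 1×145 + 10×27 + 1×332 + 8×52 + 4×58 + 6×57 = 145 + 270 + 332 + 416 + 232 + 342 = 1737
ΣP(1999)·Q(1999) = 2×145 + 9×27 + 1×332 + 8×52 + 4×58 + 6×57 = 290 + 243 + 332 + 416 + 232 + 342 = 1855
Index = 1737 / 1855 × 100 = 93.6388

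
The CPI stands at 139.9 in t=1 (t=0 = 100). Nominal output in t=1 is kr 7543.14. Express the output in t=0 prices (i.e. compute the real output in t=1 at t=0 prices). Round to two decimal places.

5391.81

Real = Nominal ÷ (Index/100) = 7543.14 ÷ (139.9/100)
     = 7543.14 ÷ 1.399 = 5391.8084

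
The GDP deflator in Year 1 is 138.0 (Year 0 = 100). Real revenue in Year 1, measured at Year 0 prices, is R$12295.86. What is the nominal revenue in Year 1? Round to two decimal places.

16968.29

Nominal = Real × (Index/100) = 12295.86 × (138.0/100)
        = 12295.86 × 1.380 = 16968.2868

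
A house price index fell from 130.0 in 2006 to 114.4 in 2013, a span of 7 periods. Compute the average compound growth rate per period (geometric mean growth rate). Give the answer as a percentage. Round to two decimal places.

Growth factor = (114.4/130.0)^(1/7) = (0.880000)^(1/7) = 0.981904
Growth rate = 0.981904 − 1 = -0.018096 = -1.8096%

-1.81%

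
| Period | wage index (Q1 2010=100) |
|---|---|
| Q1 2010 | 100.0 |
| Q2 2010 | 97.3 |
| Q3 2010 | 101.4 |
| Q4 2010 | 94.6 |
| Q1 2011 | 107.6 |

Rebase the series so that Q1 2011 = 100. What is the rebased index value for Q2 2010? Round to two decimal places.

90.43

Rebased(Q2 2010) = 97.3 / 107.6 × 100 = 90.4275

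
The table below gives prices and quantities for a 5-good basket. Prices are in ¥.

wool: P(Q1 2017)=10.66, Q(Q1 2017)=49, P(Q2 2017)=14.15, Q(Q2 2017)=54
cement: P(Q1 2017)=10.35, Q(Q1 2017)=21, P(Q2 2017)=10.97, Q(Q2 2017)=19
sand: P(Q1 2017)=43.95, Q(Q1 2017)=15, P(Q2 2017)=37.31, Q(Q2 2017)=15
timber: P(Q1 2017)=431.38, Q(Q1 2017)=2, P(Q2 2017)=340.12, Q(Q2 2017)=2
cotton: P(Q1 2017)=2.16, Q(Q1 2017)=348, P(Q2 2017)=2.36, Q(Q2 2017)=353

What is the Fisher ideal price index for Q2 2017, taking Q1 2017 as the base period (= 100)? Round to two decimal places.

Laspeyres component (base-period weights):
ΣP(Q2 2017)Q(Q1 2017) = 14.15×49 + 10.97×21 + 37.31×15 + 340.12×2 + 2.36×348 = 693.35 + 230.37 + 559.65 + 680.24 + 821.28 = 2984.89
ΣP(Q1 2017)Q(Q1 2017) = 10.66×49 + 10.35×21 + 43.95×15 + 431.38×2 + 2.16×348 = 522.34 + 217.35 + 659.25 + 862.76 + 751.68 = 3013.38
L = 2984.89 / 3013.38 × 100 = 99.0546
Paasche component (current-period weights):
ΣP(Q2 2017)Q(Q2 2017) = 14.15×54 + 10.97×19 + 37.31×15 + 340.12×2 + 2.36×353 = 764.1 + 208.43 + 559.65 + 680.24 + 833.08 = 3045.5
ΣP(Q1 2017)Q(Q2 2017) = 10.66×54 + 10.35×19 + 43.95×15 + 431.38×2 + 2.16×353 = 575.64 + 196.65 + 659.25 + 862.76 + 762.48 = 3056.78
P = 3045.5 / 3056.78 × 100 = 99.6310
Fisher = √(L × P) = √(99.0546 × 99.6310) = 99.3423

99.34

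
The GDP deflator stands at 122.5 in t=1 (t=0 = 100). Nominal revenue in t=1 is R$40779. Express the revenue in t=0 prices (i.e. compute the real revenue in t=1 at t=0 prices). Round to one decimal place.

Real = Nominal ÷ (Index/100) = 40779 ÷ (122.5/100)
     = 40779 ÷ 1.225 = 33288.9796

33289.0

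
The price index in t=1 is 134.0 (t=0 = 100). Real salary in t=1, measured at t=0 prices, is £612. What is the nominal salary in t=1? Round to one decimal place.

Nominal = Real × (Index/100) = 612 × (134.0/100)
        = 612 × 1.340 = 820.0800

820.1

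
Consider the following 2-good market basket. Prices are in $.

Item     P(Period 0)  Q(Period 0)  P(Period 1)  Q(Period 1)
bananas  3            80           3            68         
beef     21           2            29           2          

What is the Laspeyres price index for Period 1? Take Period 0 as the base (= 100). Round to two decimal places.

Laspeyres price index uses base-period quantities as weights.
ΣP(Period 1)·Q(Period 0) = 3×80 + 29×2 = 240 + 58 = 298
ΣP(Period 0)·Q(Period 0) = 3×80 + 21×2 = 240 + 42 = 282
Index = 298 / 282 × 100 = 105.6738

105.67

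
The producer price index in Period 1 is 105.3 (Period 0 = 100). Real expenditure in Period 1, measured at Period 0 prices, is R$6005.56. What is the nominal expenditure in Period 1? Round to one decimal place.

Nominal = Real × (Index/100) = 6005.56 × (105.3/100)
        = 6005.56 × 1.053 = 6323.8547

6323.9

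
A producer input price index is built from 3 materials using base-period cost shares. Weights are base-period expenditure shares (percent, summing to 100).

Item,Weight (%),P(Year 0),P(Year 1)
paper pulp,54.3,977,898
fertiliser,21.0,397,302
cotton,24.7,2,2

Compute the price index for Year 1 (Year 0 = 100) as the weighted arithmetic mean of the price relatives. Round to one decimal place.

90.6

paper pulp: 54.3 × (898/977) = 54.3 × 0.919140 = 49.9093
fertiliser: 21.0 × (302/397) = 21.0 × 0.760705 = 15.9748
cotton: 24.7 × (2/2) = 24.7 × 1.000000 = 24.7000
Index = Σ wᵢ·(p₁ᵢ/p₀ᵢ) = 49.9093 + 15.9748 + 24.7000 = 90.5841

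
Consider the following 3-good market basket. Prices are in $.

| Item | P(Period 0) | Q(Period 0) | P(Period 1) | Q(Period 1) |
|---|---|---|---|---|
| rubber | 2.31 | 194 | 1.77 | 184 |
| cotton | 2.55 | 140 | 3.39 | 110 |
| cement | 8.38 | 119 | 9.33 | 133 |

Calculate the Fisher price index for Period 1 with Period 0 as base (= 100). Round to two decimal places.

Laspeyres component (base-period weights):
ΣP(Period 1)Q(Period 0) = 1.77×194 + 3.39×140 + 9.33×119 = 343.38 + 474.6 + 1110.27 = 1928.25
ΣP(Period 0)Q(Period 0) = 2.31×194 + 2.55×140 + 8.38×119 = 448.14 + 357 + 997.22 = 1802.36
L = 1928.25 / 1802.36 × 100 = 106.9847
Paasche component (current-period weights):
ΣP(Period 1)Q(Period 1) = 1.77×184 + 3.39×110 + 9.33×133 = 325.68 + 372.9 + 1240.89 = 1939.47
ΣP(Period 0)Q(Period 1) = 2.31×184 + 2.55×110 + 8.38×133 = 425.04 + 280.5 + 1114.54 = 1820.08
P = 1939.47 / 1820.08 × 100 = 106.5596
Fisher = √(L × P) = √(106.9847 × 106.5596) = 106.7720

106.77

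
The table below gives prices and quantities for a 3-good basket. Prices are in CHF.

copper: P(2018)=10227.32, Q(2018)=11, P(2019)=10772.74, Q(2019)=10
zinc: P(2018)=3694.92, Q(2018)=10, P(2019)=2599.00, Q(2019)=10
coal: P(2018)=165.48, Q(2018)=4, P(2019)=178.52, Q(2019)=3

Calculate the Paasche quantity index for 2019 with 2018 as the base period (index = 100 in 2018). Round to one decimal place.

92.5

Paasche quantity index uses current-period prices as weights.
ΣP(2019)·Q(2019) = 10772.74×10 + 2599.00×10 + 178.52×3 = 107727.4 + 25990 + 535.56 = 134252.96
ΣP(2019)·Q(2018) = 10772.74×11 + 2599.00×10 + 178.52×4 = 118500.14 + 25990 + 714.08 = 145204.22
Index = 134252.96 / 145204.22 × 100 = 92.4580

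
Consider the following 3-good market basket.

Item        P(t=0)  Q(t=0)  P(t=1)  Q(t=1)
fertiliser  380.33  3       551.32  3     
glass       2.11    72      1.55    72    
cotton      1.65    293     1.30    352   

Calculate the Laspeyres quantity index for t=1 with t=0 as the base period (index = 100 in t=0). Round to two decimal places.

105.48

Laspeyres quantity index uses base-period prices as weights.
ΣP(t=0)·Q(t=1) = 380.33×3 + 2.11×72 + 1.65×352 = 1140.99 + 151.92 + 580.8 = 1873.71
ΣP(t=0)·Q(t=0) = 380.33×3 + 2.11×72 + 1.65×293 = 1140.99 + 151.92 + 483.45 = 1776.36
Index = 1873.71 / 1776.36 × 100 = 105.4803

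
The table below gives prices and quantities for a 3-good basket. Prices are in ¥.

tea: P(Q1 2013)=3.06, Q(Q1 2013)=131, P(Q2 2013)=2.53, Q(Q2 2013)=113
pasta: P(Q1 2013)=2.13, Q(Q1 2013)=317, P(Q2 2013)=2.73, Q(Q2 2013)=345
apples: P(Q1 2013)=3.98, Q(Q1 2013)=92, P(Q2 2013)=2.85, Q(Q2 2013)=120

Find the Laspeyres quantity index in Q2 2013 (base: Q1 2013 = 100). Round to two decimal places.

Laspeyres quantity index uses base-period prices as weights.
ΣP(Q1 2013)·Q(Q2 2013) = 3.06×113 + 2.13×345 + 3.98×120 = 345.78 + 734.85 + 477.6 = 1558.23
ΣP(Q1 2013)·Q(Q1 2013) = 3.06×131 + 2.13×317 + 3.98×92 = 400.86 + 675.21 + 366.16 = 1442.23
Index = 1558.23 / 1442.23 × 100 = 108.0431

108.04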